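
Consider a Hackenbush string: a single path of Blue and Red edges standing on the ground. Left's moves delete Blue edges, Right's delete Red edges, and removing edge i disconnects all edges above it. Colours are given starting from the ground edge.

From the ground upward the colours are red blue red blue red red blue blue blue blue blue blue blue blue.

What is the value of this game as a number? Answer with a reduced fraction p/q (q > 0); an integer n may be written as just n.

-5633/8192

1 of 14 · r · max L −∞ · min R 0 ⇒ -1
2 of 14 · rb · max L -1 · min R 0 ⇒ -1/2
3 of 14 · rbr · max L -1 · min R -1/2 ⇒ -3/4
4 of 14 · rbrb · max L -3/4 · min R -1/2 ⇒ -5/8
5 of 14 · rbrbr · max L -3/4 · min R -5/8 ⇒ -11/16
6 of 14 · rbrbrr · max L -3/4 · min R -11/16 ⇒ -23/32
7 of 14 · rbrbrrb · max L -23/32 · min R -11/16 ⇒ -45/64
8 of 14 · rbrbrrbb · max L -45/64 · min R -11/16 ⇒ -89/128
9 of 14 · rbrbrrbbb · max L -89/128 · min R -11/16 ⇒ -177/256
10 of 14 · rbrbrrbbbb · max L -177/256 · min R -11/16 ⇒ -353/512
11 of 14 · rbrbrrbbbbb · max L -353/512 · min R -11/16 ⇒ -705/1024
12 of 14 · rbrbrrbbbbbb · max L -705/1024 · min R -11/16 ⇒ -1409/2048
13 of 14 · rbrbrrbbbbbbb · max L -1409/2048 · min R -11/16 ⇒ -2817/4096
14 of 14 · rbrbrrbbbbbbbb · max L -2817/4096 · min R -11/16 ⇒ -5633/8192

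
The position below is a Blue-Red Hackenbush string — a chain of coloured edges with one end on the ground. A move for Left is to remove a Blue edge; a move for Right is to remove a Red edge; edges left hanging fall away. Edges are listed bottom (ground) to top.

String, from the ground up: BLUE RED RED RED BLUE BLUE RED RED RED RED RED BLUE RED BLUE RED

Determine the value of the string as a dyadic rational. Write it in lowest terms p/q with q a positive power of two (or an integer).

3093/16384

g(B) = { 0 | none } = 1
g(BR) = { 0 | 1 } = 1/2
g(BRR) = { 0 | 1/2 1 } = 1/4
g(BRRR) = { 0 | 1/4 1/2 1 } = 1/8
g(BRRRB) = { 0 1/8 | 1/4 1/2 1 } = 3/16
g(BRRRBB) = { 0 1/8 3/16 | 1/4 1/2 1 } = 7/32
g(BRRRBBR) = { 0 1/8 3/16 | 7/32 1/4 1/2 1 } = 13/64
g(BRRRBBRR) = { 0 1/8 3/16 | 13/64 7/32 1/4 1/2 1 } = 25/128
g(BRRRBBRRR) = { 0 1/8 3/16 | 25/128 13/64 7/32 1/4 1/2 1 } = 49/256
g(BRRRBBRRRR) = { 0 1/8 3/16 | 49/256 25/128 13/64 7/32 1/4 1/2 1 } = 97/512
g(BRRRBBRRRRR) = { 0 1/8 3/16 | 97/512 49/256 25/128 13/64 7/32 1/4 1/2 1 } = 193/1024
g(BRRRBBRRRRRB) = { 0 1/8 3/16 193/1024 | 97/512 49/256 25/128 13/64 7/32 1/4 1/2 1 } = 387/2048
g(BRRRBBRRRRRBR) = { 0 1/8 3/16 193/1024 | 387/2048 97/512 49/256 25/128 13/64 7/32 1/4 1/2 1 } = 773/4096
g(BRRRBBRRRRRBRB) = { 0 1/8 3/16 193/1024 773/4096 | 387/2048 97/512 49/256 25/128 13/64 7/32 1/4 1/2 1 } = 1547/8192
g(BRRRBBRRRRRBRBR) = { 0 1/8 3/16 193/1024 773/4096 | 1547/8192 387/2048 97/512 49/256 25/128 13/64 7/32 1/4 1/2 1 } = 3093/16384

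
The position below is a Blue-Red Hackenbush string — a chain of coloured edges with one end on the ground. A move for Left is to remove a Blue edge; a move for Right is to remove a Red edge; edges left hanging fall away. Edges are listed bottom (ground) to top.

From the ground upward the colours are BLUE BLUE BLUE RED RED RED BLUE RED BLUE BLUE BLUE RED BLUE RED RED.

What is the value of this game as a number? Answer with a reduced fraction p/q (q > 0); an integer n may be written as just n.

8937/4096

edge 1 of 15 (BLUE): { 0 | none } gives 1
edge 2 of 15 (BLUE): { 0,1 | none } gives 2
edge 3 of 15 (BLUE): { 0,1,2 | none } gives 3
edge 4 of 15 (RED): { 0,1,2 | 3 } gives 5/2
edge 5 of 15 (RED): { 0,1,2 | 5/2,3 } gives 9/4
edge 6 of 15 (RED): { 0,1,2 | 9/4,5/2,3 } gives 17/8
edge 7 of 15 (BLUE): { 0,1,2,17/8 | 9/4,5/2,3 } gives 35/16
edge 8 of 15 (RED): { 0,1,2,17/8 | 35/16,9/4,5/2,3 } gives 69/32
edge 9 of 15 (BLUE): { 0,1,2,17/8,69/32 | 35/16,9/4,5/2,3 } gives 139/64
edge 10 of 15 (BLUE): { 0,1,2,17/8,69/32,139/64 | 35/16,9/4,5/2,3 } gives 279/128
edge 11 of 15 (BLUE): { 0,1,2,17/8,69/32,139/64,279/128 | 35/16,9/4,5/2,3 } gives 559/256
edge 12 of 15 (RED): { 0,1,2,17/8,69/32,139/64,279/128 | 559/256,35/16,9/4,5/2,3 } gives 1117/512
edge 13 of 15 (BLUE): { 0,1,2,17/8,69/32,139/64,279/128,1117/512 | 559/256,35/16,9/4,5/2,3 } gives 2235/1024
edge 14 of 15 (RED): { 0,1,2,17/8,69/32,139/64,279/128,1117/512 | 2235/1024,559/256,35/16,9/4,5/2,3 } gives 4469/2048
edge 15 of 15 (RED): { 0,1,2,17/8,69/32,139/64,279/128,1117/512 | 4469/2048,2235/1024,559/256,35/16,9/4,5/2,3 } gives 8937/4096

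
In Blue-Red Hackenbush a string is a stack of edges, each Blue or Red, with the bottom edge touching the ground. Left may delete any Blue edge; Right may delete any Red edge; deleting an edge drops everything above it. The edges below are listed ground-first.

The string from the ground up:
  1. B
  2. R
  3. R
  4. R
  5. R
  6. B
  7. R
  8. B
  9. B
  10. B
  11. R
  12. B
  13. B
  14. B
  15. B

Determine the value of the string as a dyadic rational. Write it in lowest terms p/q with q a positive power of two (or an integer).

1503/16384

value_1 [B]  L=[0]  R=[—]  → 1
value_2 [BR]  L=[0]  R=[1]  → 1/2
value_3 [BRR]  L=[0]  R=[1/2 1]  → 1/4
value_4 [BRRR]  L=[0]  R=[1/4 1/2 1]  → 1/8
value_5 [BRRRR]  L=[0]  R=[1/8 1/4 1/2 1]  → 1/16
value_6 [BRRRRB]  L=[0 1/16]  R=[1/8 1/4 1/2 1]  → 3/32
value_7 [BRRRRBR]  L=[0 1/16]  R=[3/32 1/8 1/4 1/2 1]  → 5/64
value_8 [BRRRRBRB]  L=[0 1/16 5/64]  R=[3/32 1/8 1/4 1/2 1]  → 11/128
value_9 [BRRRRBRBB]  L=[0 1/16 5/64 11/128]  R=[3/32 1/8 1/4 1/2 1]  → 23/256
value_10 [BRRRRBRBBB]  L=[0 1/16 5/64 11/128 23/256]  R=[3/32 1/8 1/4 1/2 1]  → 47/512
value_11 [BRRRRBRBBBR]  L=[0 1/16 5/64 11/128 23/256]  R=[47/512 3/32 1/8 1/4 1/2 1]  → 93/1024
value_12 [BRRRRBRBBBRB]  L=[0 1/16 5/64 11/128 23/256 93/1024]  R=[47/512 3/32 1/8 1/4 1/2 1]  → 187/2048
value_13 [BRRRRBRBBBRBB]  L=[0 1/16 5/64 11/128 23/256 93/1024 187/2048]  R=[47/512 3/32 1/8 1/4 1/2 1]  → 375/4096
value_14 [BRRRRBRBBBRBBB]  L=[0 1/16 5/64 11/128 23/256 93/1024 187/2048 375/4096]  R=[47/512 3/32 1/8 1/4 1/2 1]  → 751/8192
value_15 [BRRRRBRBBBRBBBB]  L=[0 1/16 5/64 11/128 23/256 93/1024 187/2048 375/4096 751/8192]  R=[47/512 3/32 1/8 1/4 1/2 1]  → 1503/16384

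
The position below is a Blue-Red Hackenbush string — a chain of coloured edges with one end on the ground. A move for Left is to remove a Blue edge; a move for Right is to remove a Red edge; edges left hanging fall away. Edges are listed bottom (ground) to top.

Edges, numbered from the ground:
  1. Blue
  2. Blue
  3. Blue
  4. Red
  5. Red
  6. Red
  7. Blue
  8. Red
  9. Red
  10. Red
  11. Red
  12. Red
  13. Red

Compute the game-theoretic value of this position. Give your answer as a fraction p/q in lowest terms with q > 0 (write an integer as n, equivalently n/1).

2177/1024

B: Left { 0 }, Right { · } so simplest 1
BB: Left { 0 1 }, Right { · } so simplest 2
BBB: Left { 0 1 2 }, Right { · } so simplest 3
BBBR: Left { 0 1 2 }, Right { 3 } so simplest 5/2
BBBRR: Left { 0 1 2 }, Right { 5/2 3 } so simplest 9/4
BBBRRR: Left { 0 1 2 }, Right { 9/4 5/2 3 } so simplest 17/8
BBBRRRB: Left { 0 1 2 17/8 }, Right { 9/4 5/2 3 } so simplest 35/16
BBBRRRBR: Left { 0 1 2 17/8 }, Right { 35/16 9/4 5/2 3 } so simplest 69/32
BBBRRRBRR: Left { 0 1 2 17/8 }, Right { 69/32 35/16 9/4 5/2 3 } so simplest 137/64
BBBRRRBRRR: Left { 0 1 2 17/8 }, Right { 137/64 69/32 35/16 9/4 5/2 3 } so simplest 273/128
BBBRRRBRRRR: Left { 0 1 2 17/8 }, Right { 273/128 137/64 69/32 35/16 9/4 5/2 3 } so simplest 545/256
BBBRRRBRRRRR: Left { 0 1 2 17/8 }, Right { 545/256 273/128 137/64 69/32 35/16 9/4 5/2 3 } so simplest 1089/512
BBBRRRBRRRRRR: Left { 0 1 2 17/8 }, Right { 1089/512 545/256 273/128 137/64 69/32 35/16 9/4 5/2 3 } so simplest 2177/1024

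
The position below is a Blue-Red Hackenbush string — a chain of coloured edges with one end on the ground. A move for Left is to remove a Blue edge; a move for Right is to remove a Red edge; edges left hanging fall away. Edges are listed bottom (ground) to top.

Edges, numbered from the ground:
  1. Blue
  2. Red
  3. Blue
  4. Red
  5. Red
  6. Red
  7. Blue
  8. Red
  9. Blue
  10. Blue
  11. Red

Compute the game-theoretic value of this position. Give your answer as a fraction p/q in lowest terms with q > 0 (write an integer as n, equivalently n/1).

557/1024

v_1 [B]  L=[0]  R=[]  ⇒ 1
v_2 [BR]  L=[0]  R=[1]  ⇒ 1/2
v_3 [BRB]  L=[0 1/2]  R=[1]  ⇒ 3/4
v_4 [BRBR]  L=[0 1/2]  R=[3/4 1]  ⇒ 5/8
v_5 [BRBRR]  L=[0 1/2]  R=[5/8 3/4 1]  ⇒ 9/16
v_6 [BRBRRR]  L=[0 1/2]  R=[9/16 5/8 3/4 1]  ⇒ 17/32
v_7 [BRBRRRB]  L=[0 1/2 17/32]  R=[9/16 5/8 3/4 1]  ⇒ 35/64
v_8 [BRBRRRBR]  L=[0 1/2 17/32]  R=[35/64 9/16 5/8 3/4 1]  ⇒ 69/128
v_9 [BRBRRRBRB]  L=[0 1/2 17/32 69/128]  R=[35/64 9/16 5/8 3/4 1]  ⇒ 139/256
v_10 [BRBRRRBRBB]  L=[0 1/2 17/32 69/128 139/256]  R=[35/64 9/16 5/8 3/4 1]  ⇒ 279/512
v_11 [BRBRRRBRBBR]  L=[0 1/2 17/32 69/128 139/256]  R=[279/512 35/64 9/16 5/8 3/4 1]  ⇒ 557/1024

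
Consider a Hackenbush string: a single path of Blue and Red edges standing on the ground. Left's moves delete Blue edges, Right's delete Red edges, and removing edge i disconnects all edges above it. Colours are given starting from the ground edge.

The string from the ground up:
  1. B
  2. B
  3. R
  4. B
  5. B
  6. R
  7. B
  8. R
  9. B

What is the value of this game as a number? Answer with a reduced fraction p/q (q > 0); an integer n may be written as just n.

235/128

Recurse on prefixes of the 9-edge string B B R B B R B R B:
G_1 [B]  L=[0]  R=[]  ⇒ 1
G_2 [BB]  L=[0 1]  R=[]  ⇒ 2
G_3 [BBR]  L=[0 1]  R=[2]  ⇒ 3/2
G_4 [BBRB]  L=[0 1 3/2]  R=[2]  ⇒ 7/4
G_5 [BBRBB]  L=[0 1 3/2 7/4]  R=[2]  ⇒ 15/8
G_6 [BBRBBR]  L=[0 1 3/2 7/4]  R=[15/8 2]  ⇒ 29/16
G_7 [BBRBBRB]  L=[0 1 3/2 7/4 29/16]  R=[15/8 2]  ⇒ 59/32
G_8 [BBRBBRBR]  L=[0 1 3/2 7/4 29/16]  R=[59/32 15/8 2]  ⇒ 117/64
G_9 [BBRBBRBRB]  L=[0 1 3/2 7/4 29/16 117/64]  R=[59/32 15/8 2]  ⇒ 235/128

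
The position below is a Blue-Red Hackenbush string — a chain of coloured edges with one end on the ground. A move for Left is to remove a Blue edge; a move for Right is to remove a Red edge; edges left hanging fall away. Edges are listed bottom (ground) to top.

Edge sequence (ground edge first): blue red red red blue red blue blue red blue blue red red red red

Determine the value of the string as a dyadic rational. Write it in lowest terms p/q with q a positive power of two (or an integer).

b: Left { 0 }, Right {  } gives simplest 1
br: Left { 0 }, Right { 1 } gives simplest 1/2
brr: Left { 0 }, Right { 1/2,1 } gives simplest 1/4
brrr: Left { 0 }, Right { 1/4,1/2,1 } gives simplest 1/8
brrrb: Left { 0,1/8 }, Right { 1/4,1/2,1 } gives simplest 3/16
brrrbr: Left { 0,1/8 }, Right { 3/16,1/4,1/2,1 } gives simplest 5/32
brrrbrb: Left { 0,1/8,5/32 }, Right { 3/16,1/4,1/2,1 } gives simplest 11/64
brrrbrbb: Left { 0,1/8,5/32,11/64 }, Right { 3/16,1/4,1/2,1 } gives simplest 23/128
brrrbrbbr: Left { 0,1/8,5/32,11/64 }, Right { 23/128,3/16,1/4,1/2,1 } gives simplest 45/256
brrrbrbbrb: Left { 0,1/8,5/32,11/64,45/256 }, Right { 23/128,3/16,1/4,1/2,1 } gives simplest 91/512
brrrbrbbrbb: Left { 0,1/8,5/32,11/64,45/256,91/512 }, Right { 23/128,3/16,1/4,1/2,1 } gives simplest 183/1024
brrrbrbbrbbr: Left { 0,1/8,5/32,11/64,45/256,91/512 }, Right { 183/1024,23/128,3/16,1/4,1/2,1 } gives simplest 365/2048
brrrbrbbrbbrr: Left { 0,1/8,5/32,11/64,45/256,91/512 }, Right { 365/2048,183/1024,23/128,3/16,1/4,1/2,1 } gives simplest 729/4096
brrrbrbbrbbrrr: Left { 0,1/8,5/32,11/64,45/256,91/512 }, Right { 729/4096,365/2048,183/1024,23/128,3/16,1/4,1/2,1 } gives simplest 1457/8192
brrrbrbbrbbrrrr: Left { 0,1/8,5/32,11/64,45/256,91/512 }, Right { 1457/8192,729/4096,365/2048,183/1024,23/128,3/16,1/4,1/2,1 } gives simplest 2913/16384

2913/16384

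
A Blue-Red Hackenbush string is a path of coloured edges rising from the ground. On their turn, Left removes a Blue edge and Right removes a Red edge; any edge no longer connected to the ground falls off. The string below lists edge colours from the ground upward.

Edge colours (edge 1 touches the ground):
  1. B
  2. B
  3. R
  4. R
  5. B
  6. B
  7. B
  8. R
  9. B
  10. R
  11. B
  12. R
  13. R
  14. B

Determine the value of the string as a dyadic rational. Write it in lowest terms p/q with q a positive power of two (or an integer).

5971/4096

G(B) = { 0 | none } => 1
G(BB) = { 0; 1 | none } => 2
G(BBR) = { 0; 1 | 2 } => 3/2
G(BBRR) = { 0; 1 | 3/2; 2 } => 5/4
G(BBRRB) = { 0; 1; 5/4 | 3/2; 2 } => 11/8
G(BBRRBB) = { 0; 1; 5/4; 11/8 | 3/2; 2 } => 23/16
G(BBRRBBB) = { 0; 1; 5/4; 11/8; 23/16 | 3/2; 2 } => 47/32
G(BBRRBBBR) = { 0; 1; 5/4; 11/8; 23/16 | 47/32; 3/2; 2 } => 93/64
G(BBRRBBBRB) = { 0; 1; 5/4; 11/8; 23/16; 93/64 | 47/32; 3/2; 2 } => 187/128
G(BBRRBBBRBR) = { 0; 1; 5/4; 11/8; 23/16; 93/64 | 187/128; 47/32; 3/2; 2 } => 373/256
G(BBRRBBBRBRB) = { 0; 1; 5/4; 11/8; 23/16; 93/64; 373/256 | 187/128; 47/32; 3/2; 2 } => 747/512
G(BBRRBBBRBRBR) = { 0; 1; 5/4; 11/8; 23/16; 93/64; 373/256 | 747/512; 187/128; 47/32; 3/2; 2 } => 1493/1024
G(BBRRBBBRBRBRR) = { 0; 1; 5/4; 11/8; 23/16; 93/64; 373/256 | 1493/1024; 747/512; 187/128; 47/32; 3/2; 2 } => 2985/2048
G(BBRRBBBRBRBRRB) = { 0; 1; 5/4; 11/8; 23/16; 93/64; 373/256; 2985/2048 | 1493/1024; 747/512; 187/128; 47/32; 3/2; 2 } => 5971/4096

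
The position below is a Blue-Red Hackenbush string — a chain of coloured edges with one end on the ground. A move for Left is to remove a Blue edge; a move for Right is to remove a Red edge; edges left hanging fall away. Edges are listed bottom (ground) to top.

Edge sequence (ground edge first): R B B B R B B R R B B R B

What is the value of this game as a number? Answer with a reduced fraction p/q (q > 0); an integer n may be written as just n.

-613/4096

Build value(s[:k]) for k = 1..13, string s = R B B B R B B R R B B R B.
edge 1 of 13 (R): { · | 0 } — -1
edge 2 of 13 (B): { -1 | 0 } — -1/2
edge 3 of 13 (B): { -1,-1/2 | 0 } — -1/4
edge 4 of 13 (B): { -1,-1/2,-1/4 | 0 } — -1/8
edge 5 of 13 (R): { -1,-1/2,-1/4 | -1/8,0 } — -3/16
edge 6 of 13 (B): { -1,-1/2,-1/4,-3/16 | -1/8,0 } — -5/32
edge 7 of 13 (B): { -1,-1/2,-1/4,-3/16,-5/32 | -1/8,0 } — -9/64
edge 8 of 13 (R): { -1,-1/2,-1/4,-3/16,-5/32 | -9/64,-1/8,0 } — -19/128
edge 9 of 13 (R): { -1,-1/2,-1/4,-3/16,-5/32 | -19/128,-9/64,-1/8,0 } — -39/256
edge 10 of 13 (B): { -1,-1/2,-1/4,-3/16,-5/32,-39/256 | -19/128,-9/64,-1/8,0 } — -77/512
edge 11 of 13 (B): { -1,-1/2,-1/4,-3/16,-5/32,-39/256,-77/512 | -19/128,-9/64,-1/8,0 } — -153/1024
edge 12 of 13 (R): { -1,-1/2,-1/4,-3/16,-5/32,-39/256,-77/512 | -153/1024,-19/128,-9/64,-1/8,0 } — -307/2048
edge 13 of 13 (B): { -1,-1/2,-1/4,-3/16,-5/32,-39/256,-77/512,-307/2048 | -153/1024,-19/128,-9/64,-1/8,0 } — -613/4096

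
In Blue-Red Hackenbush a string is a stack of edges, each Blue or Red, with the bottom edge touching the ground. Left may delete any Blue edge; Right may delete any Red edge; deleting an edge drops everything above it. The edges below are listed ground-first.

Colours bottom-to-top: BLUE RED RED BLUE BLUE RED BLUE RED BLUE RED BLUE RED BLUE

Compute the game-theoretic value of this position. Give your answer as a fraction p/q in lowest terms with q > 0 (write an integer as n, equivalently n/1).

1707/4096

1 of 13 · B · max L 0 · min R +∞ ⇒ 1
2 of 13 · BR · max L 0 · min R 1 ⇒ 1/2
3 of 13 · BRR · max L 0 · min R 1/2 ⇒ 1/4
4 of 13 · BRRB · max L 1/4 · min R 1/2 ⇒ 3/8
5 of 13 · BRRBB · max L 3/8 · min R 1/2 ⇒ 7/16
6 of 13 · BRRBBR · max L 3/8 · min R 7/16 ⇒ 13/32
7 of 13 · BRRBBRB · max L 13/32 · min R 7/16 ⇒ 27/64
8 of 13 · BRRBBRBR · max L 13/32 · min R 27/64 ⇒ 53/128
9 of 13 · BRRBBRBRB · max L 53/128 · min R 27/64 ⇒ 107/256
10 of 13 · BRRBBRBRBR · max L 53/128 · min R 107/256 ⇒ 213/512
11 of 13 · BRRBBRBRBRB · max L 213/512 · min R 107/256 ⇒ 427/1024
12 of 13 · BRRBBRBRBRBR · max L 213/512 · min R 427/1024 ⇒ 853/2048
13 of 13 · BRRBBRBRBRBRB · max L 853/2048 · min R 427/1024 ⇒ 1707/4096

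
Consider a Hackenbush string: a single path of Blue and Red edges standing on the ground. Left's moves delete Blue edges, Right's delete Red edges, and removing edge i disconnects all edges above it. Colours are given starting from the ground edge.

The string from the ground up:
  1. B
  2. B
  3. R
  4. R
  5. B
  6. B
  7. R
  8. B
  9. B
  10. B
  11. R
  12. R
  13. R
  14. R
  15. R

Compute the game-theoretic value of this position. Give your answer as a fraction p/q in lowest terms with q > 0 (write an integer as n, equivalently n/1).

11713/8192

Recurse on prefixes of the 15-edge string B B R R B B R B B B R R R R R:
edge 1 of 15 (B): { 0 | · } so 1
edge 2 of 15 (B): { 0, 1 | · } so 2
edge 3 of 15 (R): { 0, 1 | 2 } so 3/2
edge 4 of 15 (R): { 0, 1 | 3/2, 2 } so 5/4
edge 5 of 15 (B): { 0, 1, 5/4 | 3/2, 2 } so 11/8
edge 6 of 15 (B): { 0, 1, 5/4, 11/8 | 3/2, 2 } so 23/16
edge 7 of 15 (R): { 0, 1, 5/4, 11/8 | 23/16, 3/2, 2 } so 45/32
edge 8 of 15 (B): { 0, 1, 5/4, 11/8, 45/32 | 23/16, 3/2, 2 } so 91/64
edge 9 of 15 (B): { 0, 1, 5/4, 11/8, 45/32, 91/64 | 23/16, 3/2, 2 } so 183/128
edge 10 of 15 (B): { 0, 1, 5/4, 11/8, 45/32, 91/64, 183/128 | 23/16, 3/2, 2 } so 367/256
edge 11 of 15 (R): { 0, 1, 5/4, 11/8, 45/32, 91/64, 183/128 | 367/256, 23/16, 3/2, 2 } so 733/512
edge 12 of 15 (R): { 0, 1, 5/4, 11/8, 45/32, 91/64, 183/128 | 733/512, 367/256, 23/16, 3/2, 2 } so 1465/1024
edge 13 of 15 (R): { 0, 1, 5/4, 11/8, 45/32, 91/64, 183/128 | 1465/1024, 733/512, 367/256, 23/16, 3/2, 2 } so 2929/2048
edge 14 of 15 (R): { 0, 1, 5/4, 11/8, 45/32, 91/64, 183/128 | 2929/2048, 1465/1024, 733/512, 367/256, 23/16, 3/2, 2 } so 5857/4096
edge 15 of 15 (R): { 0, 1, 5/4, 11/8, 45/32, 91/64, 183/128 | 5857/4096, 2929/2048, 1465/1024, 733/512, 367/256, 23/16, 3/2, 2 } so 11713/8192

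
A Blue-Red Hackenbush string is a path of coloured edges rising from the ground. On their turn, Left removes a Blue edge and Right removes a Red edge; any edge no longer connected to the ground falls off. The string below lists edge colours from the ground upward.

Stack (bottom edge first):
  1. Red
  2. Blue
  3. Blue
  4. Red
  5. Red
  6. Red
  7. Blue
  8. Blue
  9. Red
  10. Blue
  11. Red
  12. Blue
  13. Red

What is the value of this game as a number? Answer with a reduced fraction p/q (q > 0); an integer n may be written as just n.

-1835/4096

G(R) = { ∅ | 0 } gives -1
G(RB) = { -1 | 0 } gives -1/2
G(RBB) = { -1; -1/2 | 0 } gives -1/4
G(RBBR) = { -1; -1/2 | -1/4; 0 } gives -3/8
G(RBBRR) = { -1; -1/2 | -3/8; -1/4; 0 } gives -7/16
G(RBBRRR) = { -1; -1/2 | -7/16; -3/8; -1/4; 0 } gives -15/32
G(RBBRRRB) = { -1; -1/2; -15/32 | -7/16; -3/8; -1/4; 0 } gives -29/64
G(RBBRRRBB) = { -1; -1/2; -15/32; -29/64 | -7/16; -3/8; -1/4; 0 } gives -57/128
G(RBBRRRBBR) = { -1; -1/2; -15/32; -29/64 | -57/128; -7/16; -3/8; -1/4; 0 } gives -115/256
G(RBBRRRBBRB) = { -1; -1/2; -15/32; -29/64; -115/256 | -57/128; -7/16; -3/8; -1/4; 0 } gives -229/512
G(RBBRRRBBRBR) = { -1; -1/2; -15/32; -29/64; -115/256 | -229/512; -57/128; -7/16; -3/8; -1/4; 0 } gives -459/1024
G(RBBRRRBBRBRB) = { -1; -1/2; -15/32; -29/64; -115/256; -459/1024 | -229/512; -57/128; -7/16; -3/8; -1/4; 0 } gives -917/2048
G(RBBRRRBBRBRBR) = { -1; -1/2; -15/32; -29/64; -115/256; -459/1024 | -917/2048; -229/512; -57/128; -7/16; -3/8; -1/4; 0 } gives -1835/4096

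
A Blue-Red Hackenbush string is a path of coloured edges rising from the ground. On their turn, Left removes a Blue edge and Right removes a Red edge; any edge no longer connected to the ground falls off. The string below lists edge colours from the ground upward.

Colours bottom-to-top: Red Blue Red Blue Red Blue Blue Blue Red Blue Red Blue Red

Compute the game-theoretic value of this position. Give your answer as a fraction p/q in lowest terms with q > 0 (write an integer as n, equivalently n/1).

Build val(s[:k]) for k = 1..13, string s = Red Blue Red Blue Red Blue Blue Blue Red Blue Red Blue Red.
val_1 [R]  L=[(no moves)]  R=[0]  gives -1
val_2 [RB]  L=[-1]  R=[0]  gives -1/2
val_3 [RBR]  L=[-1]  R=[-1/2 0]  gives -3/4
val_4 [RBRB]  L=[-1 -3/4]  R=[-1/2 0]  gives -5/8
val_5 [RBRBR]  L=[-1 -3/4]  R=[-5/8 -1/2 0]  gives -11/16
val_6 [RBRBRB]  L=[-1 -3/4 -11/16]  R=[-5/8 -1/2 0]  gives -21/32
val_7 [RBRBRBB]  L=[-1 -3/4 -11/16 -21/32]  R=[-5/8 -1/2 0]  gives -41/64
val_8 [RBRBRBBB]  L=[-1 -3/4 -11/16 -21/32 -41/64]  R=[-5/8 -1/2 0]  gives -81/128
val_9 [RBRBRBBBR]  L=[-1 -3/4 -11/16 -21/32 -41/64]  R=[-81/128 -5/8 -1/2 0]  gives -163/256
val_10 [RBRBRBBBRB]  L=[-1 -3/4 -11/16 -21/32 -41/64 -163/256]  R=[-81/128 -5/8 -1/2 0]  gives -325/512
val_11 [RBRBRBBBRBR]  L=[-1 -3/4 -11/16 -21/32 -41/64 -163/256]  R=[-325/512 -81/128 -5/8 -1/2 0]  gives -651/1024
val_12 [RBRBRBBBRBRB]  L=[-1 -3/4 -11/16 -21/32 -41/64 -163/256 -651/1024]  R=[-325/512 -81/128 -5/8 -1/2 0]  gives -1301/2048
val_13 [RBRBRBBBRBRBR]  L=[-1 -3/4 -11/16 -21/32 -41/64 -163/256 -651/1024]  R=[-1301/2048 -325/512 -81/128 -5/8 -1/2 0]  gives -2603/4096

-2603/4096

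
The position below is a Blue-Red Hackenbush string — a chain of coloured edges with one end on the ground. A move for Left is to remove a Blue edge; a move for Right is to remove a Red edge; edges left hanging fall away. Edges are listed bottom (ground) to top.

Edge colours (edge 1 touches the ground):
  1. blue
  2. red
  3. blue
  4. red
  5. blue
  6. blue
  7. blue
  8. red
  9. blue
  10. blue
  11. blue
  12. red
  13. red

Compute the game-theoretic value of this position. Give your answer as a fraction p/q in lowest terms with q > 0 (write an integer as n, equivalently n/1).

3001/4096

b: Left { 0 }, Right {  } → simplest 1
br: Left { 0 }, Right { 1 } → simplest 1/2
brb: Left { 0,1/2 }, Right { 1 } → simplest 3/4
brbr: Left { 0,1/2 }, Right { 3/4,1 } → simplest 5/8
brbrb: Left { 0,1/2,5/8 }, Right { 3/4,1 } → simplest 11/16
brbrbb: Left { 0,1/2,5/8,11/16 }, Right { 3/4,1 } → simplest 23/32
brbrbbb: Left { 0,1/2,5/8,11/16,23/32 }, Right { 3/4,1 } → simplest 47/64
brbrbbbr: Left { 0,1/2,5/8,11/16,23/32 }, Right { 47/64,3/4,1 } → simplest 93/128
brbrbbbrb: Left { 0,1/2,5/8,11/16,23/32,93/128 }, Right { 47/64,3/4,1 } → simplest 187/256
brbrbbbrbb: Left { 0,1/2,5/8,11/16,23/32,93/128,187/256 }, Right { 47/64,3/4,1 } → simplest 375/512
brbrbbbrbbb: Left { 0,1/2,5/8,11/16,23/32,93/128,187/256,375/512 }, Right { 47/64,3/4,1 } → simplest 751/1024
brbrbbbrbbbr: Left { 0,1/2,5/8,11/16,23/32,93/128,187/256,375/512 }, Right { 751/1024,47/64,3/4,1 } → simplest 1501/2048
brbrbbbrbbbrr: Left { 0,1/2,5/8,11/16,23/32,93/128,187/256,375/512 }, Right { 1501/2048,751/1024,47/64,3/4,1 } → simplest 3001/4096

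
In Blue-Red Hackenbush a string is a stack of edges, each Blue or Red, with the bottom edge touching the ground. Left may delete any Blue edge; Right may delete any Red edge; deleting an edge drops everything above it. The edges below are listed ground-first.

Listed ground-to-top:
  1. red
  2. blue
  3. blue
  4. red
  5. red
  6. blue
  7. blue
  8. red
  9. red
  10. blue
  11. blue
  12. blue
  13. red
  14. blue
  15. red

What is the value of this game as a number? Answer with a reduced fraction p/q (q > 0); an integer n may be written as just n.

-6539/16384

val(r) = { ∅ | 0 } so -1
val(rb) = { -1 | 0 } so -1/2
val(rbb) = { -1; -1/2 | 0 } so -1/4
val(rbbr) = { -1; -1/2 | -1/4; 0 } so -3/8
val(rbbrr) = { -1; -1/2 | -3/8; -1/4; 0 } so -7/16
val(rbbrrb) = { -1; -1/2; -7/16 | -3/8; -1/4; 0 } so -13/32
val(rbbrrbb) = { -1; -1/2; -7/16; -13/32 | -3/8; -1/4; 0 } so -25/64
val(rbbrrbbr) = { -1; -1/2; -7/16; -13/32 | -25/64; -3/8; -1/4; 0 } so -51/128
val(rbbrrbbrr) = { -1; -1/2; -7/16; -13/32 | -51/128; -25/64; -3/8; -1/4; 0 } so -103/256
val(rbbrrbbrrb) = { -1; -1/2; -7/16; -13/32; -103/256 | -51/128; -25/64; -3/8; -1/4; 0 } so -205/512
val(rbbrrbbrrbb) = { -1; -1/2; -7/16; -13/32; -103/256; -205/512 | -51/128; -25/64; -3/8; -1/4; 0 } so -409/1024
val(rbbrrbbrrbbb) = { -1; -1/2; -7/16; -13/32; -103/256; -205/512; -409/1024 | -51/128; -25/64; -3/8; -1/4; 0 } so -817/2048
val(rbbrrbbrrbbbr) = { -1; -1/2; -7/16; -13/32; -103/256; -205/512; -409/1024 | -817/2048; -51/128; -25/64; -3/8; -1/4; 0 } so -1635/4096
val(rbbrrbbrrbbbrb) = { -1; -1/2; -7/16; -13/32; -103/256; -205/512; -409/1024; -1635/4096 | -817/2048; -51/128; -25/64; -3/8; -1/4; 0 } so -3269/8192
val(rbbrrbbrrbbbrbr) = { -1; -1/2; -7/16; -13/32; -103/256; -205/512; -409/1024; -1635/4096 | -3269/8192; -817/2048; -51/128; -25/64; -3/8; -1/4; 0 } so -6539/16384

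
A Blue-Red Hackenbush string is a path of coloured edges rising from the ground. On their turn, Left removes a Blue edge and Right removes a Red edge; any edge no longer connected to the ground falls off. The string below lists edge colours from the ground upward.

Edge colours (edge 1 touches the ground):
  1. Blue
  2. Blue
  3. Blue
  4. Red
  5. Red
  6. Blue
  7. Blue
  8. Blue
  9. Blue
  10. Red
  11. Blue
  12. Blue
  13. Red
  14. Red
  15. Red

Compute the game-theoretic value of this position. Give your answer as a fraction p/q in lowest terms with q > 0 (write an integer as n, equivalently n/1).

B: Left { 0 }, Right { ∅ } => simplest 1
BB: Left { 0 1 }, Right { ∅ } => simplest 2
BBB: Left { 0 1 2 }, Right { ∅ } => simplest 3
BBBR: Left { 0 1 2 }, Right { 3 } => simplest 5/2
BBBRR: Left { 0 1 2 }, Right { 5/2 3 } => simplest 9/4
BBBRRB: Left { 0 1 2 9/4 }, Right { 5/2 3 } => simplest 19/8
BBBRRBB: Left { 0 1 2 9/4 19/8 }, Right { 5/2 3 } => simplest 39/16
BBBRRBBB: Left { 0 1 2 9/4 19/8 39/16 }, Right { 5/2 3 } => simplest 79/32
BBBRRBBBB: Left { 0 1 2 9/4 19/8 39/16 79/32 }, Right { 5/2 3 } => simplest 159/64
BBBRRBBBBR: Left { 0 1 2 9/4 19/8 39/16 79/32 }, Right { 159/64 5/2 3 } => simplest 317/128
BBBRRBBBBRB: Left { 0 1 2 9/4 19/8 39/16 79/32 317/128 }, Right { 159/64 5/2 3 } => simplest 635/256
BBBRRBBBBRBB: Left { 0 1 2 9/4 19/8 39/16 79/32 317/128 635/256 }, Right { 159/64 5/2 3 } => simplest 1271/512
BBBRRBBBBRBBR: Left { 0 1 2 9/4 19/8 39/16 79/32 317/128 635/256 }, Right { 1271/512 159/64 5/2 3 } => simplest 2541/1024
BBBRRBBBBRBBRR: Left { 0 1 2 9/4 19/8 39/16 79/32 317/128 635/256 }, Right { 2541/1024 1271/512 159/64 5/2 3 } => simplest 5081/2048
BBBRRBBBBRBBRRR: Left { 0 1 2 9/4 19/8 39/16 79/32 317/128 635/256 }, Right { 5081/2048 2541/1024 1271/512 159/64 5/2 3 } => simplest 10161/4096

10161/4096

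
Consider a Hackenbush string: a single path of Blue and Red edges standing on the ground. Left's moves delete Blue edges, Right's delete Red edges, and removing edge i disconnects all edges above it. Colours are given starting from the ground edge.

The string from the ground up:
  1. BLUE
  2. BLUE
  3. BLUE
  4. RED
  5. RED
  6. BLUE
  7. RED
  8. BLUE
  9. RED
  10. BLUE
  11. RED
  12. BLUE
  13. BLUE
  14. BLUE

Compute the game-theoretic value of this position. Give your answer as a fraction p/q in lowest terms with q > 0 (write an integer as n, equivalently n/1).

v(B) = { 0 | · } gives 1
v(BB) = { 0 1 | · } gives 2
v(BBB) = { 0 1 2 | · } gives 3
v(BBBR) = { 0 1 2 | 3 } gives 5/2
v(BBBRR) = { 0 1 2 | 5/2 3 } gives 9/4
v(BBBRRB) = { 0 1 2 9/4 | 5/2 3 } gives 19/8
v(BBBRRBR) = { 0 1 2 9/4 | 19/8 5/2 3 } gives 37/16
v(BBBRRBRB) = { 0 1 2 9/4 37/16 | 19/8 5/2 3 } gives 75/32
v(BBBRRBRBR) = { 0 1 2 9/4 37/16 | 75/32 19/8 5/2 3 } gives 149/64
v(BBBRRBRBRB) = { 0 1 2 9/4 37/16 149/64 | 75/32 19/8 5/2 3 } gives 299/128
v(BBBRRBRBRBR) = { 0 1 2 9/4 37/16 149/64 | 299/128 75/32 19/8 5/2 3 } gives 597/256
v(BBBRRBRBRBRB) = { 0 1 2 9/4 37/16 149/64 597/256 | 299/128 75/32 19/8 5/2 3 } gives 1195/512
v(BBBRRBRBRBRBB) = { 0 1 2 9/4 37/16 149/64 597/256 1195/512 | 299/128 75/32 19/8 5/2 3 } gives 2391/1024
v(BBBRRBRBRBRBBB) = { 0 1 2 9/4 37/16 149/64 597/256 1195/512 2391/1024 | 299/128 75/32 19/8 5/2 3 } gives 4783/2048

4783/2048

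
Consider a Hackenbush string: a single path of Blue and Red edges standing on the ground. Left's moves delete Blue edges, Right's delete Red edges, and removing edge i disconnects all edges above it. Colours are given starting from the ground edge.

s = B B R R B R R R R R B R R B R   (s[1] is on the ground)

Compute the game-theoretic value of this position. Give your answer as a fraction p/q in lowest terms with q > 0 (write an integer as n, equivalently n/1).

g(B) = { 0 | · } — 1
g(BB) = { 0,1 | · } — 2
g(BBR) = { 0,1 | 2 } — 3/2
g(BBRR) = { 0,1 | 3/2,2 } — 5/4
g(BBRRB) = { 0,1,5/4 | 3/2,2 } — 11/8
g(BBRRBR) = { 0,1,5/4 | 11/8,3/2,2 } — 21/16
g(BBRRBRR) = { 0,1,5/4 | 21/16,11/8,3/2,2 } — 41/32
g(BBRRBRRR) = { 0,1,5/4 | 41/32,21/16,11/8,3/2,2 } — 81/64
g(BBRRBRRRR) = { 0,1,5/4 | 81/64,41/32,21/16,11/8,3/2,2 } — 161/128
g(BBRRBRRRRR) = { 0,1,5/4 | 161/128,81/64,41/32,21/16,11/8,3/2,2 } — 321/256
g(BBRRBRRRRRB) = { 0,1,5/4,321/256 | 161/128,81/64,41/32,21/16,11/8,3/2,2 } — 643/512
g(BBRRBRRRRRBR) = { 0,1,5/4,321/256 | 643/512,161/128,81/64,41/32,21/16,11/8,3/2,2 } — 1285/1024
g(BBRRBRRRRRBRR) = { 0,1,5/4,321/256 | 1285/1024,643/512,161/128,81/64,41/32,21/16,11/8,3/2,2 } — 2569/2048
g(BBRRBRRRRRBRRB) = { 0,1,5/4,321/256,2569/2048 | 1285/1024,643/512,161/128,81/64,41/32,21/16,11/8,3/2,2 } — 5139/4096
g(BBRRBRRRRRBRRBR) = { 0,1,5/4,321/256,2569/2048 | 5139/4096,1285/1024,643/512,161/128,81/64,41/32,21/16,11/8,3/2,2 } — 10277/8192

10277/8192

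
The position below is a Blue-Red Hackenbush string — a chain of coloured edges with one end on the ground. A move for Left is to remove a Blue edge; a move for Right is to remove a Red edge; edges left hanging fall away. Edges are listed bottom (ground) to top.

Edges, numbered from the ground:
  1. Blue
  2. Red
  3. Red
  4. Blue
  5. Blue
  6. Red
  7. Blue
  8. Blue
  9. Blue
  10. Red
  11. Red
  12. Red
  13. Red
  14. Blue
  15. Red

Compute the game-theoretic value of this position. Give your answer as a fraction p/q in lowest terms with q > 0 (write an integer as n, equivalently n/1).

Recurse on prefixes of the 15-edge string Blue Red Red Blue Blue Red Blue Blue Blue Red Red Red Red Blue Red:
edge 1 of 15 (Blue): { 0 | ∅ } -> 1
edge 2 of 15 (Red): { 0 | 1 } -> 1/2
edge 3 of 15 (Red): { 0 | 1/2; 1 } -> 1/4
edge 4 of 15 (Blue): { 0; 1/4 | 1/2; 1 } -> 3/8
edge 5 of 15 (Blue): { 0; 1/4; 3/8 | 1/2; 1 } -> 7/16
edge 6 of 15 (Red): { 0; 1/4; 3/8 | 7/16; 1/2; 1 } -> 13/32
edge 7 of 15 (Blue): { 0; 1/4; 3/8; 13/32 | 7/16; 1/2; 1 } -> 27/64
edge 8 of 15 (Blue): { 0; 1/4; 3/8; 13/32; 27/64 | 7/16; 1/2; 1 } -> 55/128
edge 9 of 15 (Blue): { 0; 1/4; 3/8; 13/32; 27/64; 55/128 | 7/16; 1/2; 1 } -> 111/256
edge 10 of 15 (Red): { 0; 1/4; 3/8; 13/32; 27/64; 55/128 | 111/256; 7/16; 1/2; 1 } -> 221/512
edge 11 of 15 (Red): { 0; 1/4; 3/8; 13/32; 27/64; 55/128 | 221/512; 111/256; 7/16; 1/2; 1 } -> 441/1024
edge 12 of 15 (Red): { 0; 1/4; 3/8; 13/32; 27/64; 55/128 | 441/1024; 221/512; 111/256; 7/16; 1/2; 1 } -> 881/2048
edge 13 of 15 (Red): { 0; 1/4; 3/8; 13/32; 27/64; 55/128 | 881/2048; 441/1024; 221/512; 111/256; 7/16; 1/2; 1 } -> 1761/4096
edge 14 of 15 (Blue): { 0; 1/4; 3/8; 13/32; 27/64; 55/128; 1761/4096 | 881/2048; 441/1024; 221/512; 111/256; 7/16; 1/2; 1 } -> 3523/8192
edge 15 of 15 (Red): { 0; 1/4; 3/8; 13/32; 27/64; 55/128; 1761/4096 | 3523/8192; 881/2048; 441/1024; 221/512; 111/256; 7/16; 1/2; 1 } -> 7045/16384

7045/16384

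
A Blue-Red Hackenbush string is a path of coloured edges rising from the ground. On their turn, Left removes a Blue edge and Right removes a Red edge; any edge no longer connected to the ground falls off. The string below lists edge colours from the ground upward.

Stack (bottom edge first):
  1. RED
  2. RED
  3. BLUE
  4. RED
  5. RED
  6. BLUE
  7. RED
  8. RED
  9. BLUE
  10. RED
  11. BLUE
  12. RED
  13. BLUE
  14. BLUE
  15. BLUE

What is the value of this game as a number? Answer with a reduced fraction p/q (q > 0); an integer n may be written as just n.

Build value(s[:k]) for k = 1..15, string s = RED RED BLUE RED RED BLUE RED RED BLUE RED BLUE RED BLUE BLUE BLUE.
edge 1 of 15 (RED): { — | 0 } -> -1
edge 2 of 15 (RED): { — | -1,0 } -> -2
edge 3 of 15 (BLUE): { -2 | -1,0 } -> -3/2
edge 4 of 15 (RED): { -2 | -3/2,-1,0 } -> -7/4
edge 5 of 15 (RED): { -2 | -7/4,-3/2,-1,0 } -> -15/8
edge 6 of 15 (BLUE): { -2,-15/8 | -7/4,-3/2,-1,0 } -> -29/16
edge 7 of 15 (RED): { -2,-15/8 | -29/16,-7/4,-3/2,-1,0 } -> -59/32
edge 8 of 15 (RED): { -2,-15/8 | -59/32,-29/16,-7/4,-3/2,-1,0 } -> -119/64
edge 9 of 15 (BLUE): { -2,-15/8,-119/64 | -59/32,-29/16,-7/4,-3/2,-1,0 } -> -237/128
edge 10 of 15 (RED): { -2,-15/8,-119/64 | -237/128,-59/32,-29/16,-7/4,-3/2,-1,0 } -> -475/256
edge 11 of 15 (BLUE): { -2,-15/8,-119/64,-475/256 | -237/128,-59/32,-29/16,-7/4,-3/2,-1,0 } -> -949/512
edge 12 of 15 (RED): { -2,-15/8,-119/64,-475/256 | -949/512,-237/128,-59/32,-29/16,-7/4,-3/2,-1,0 } -> -1899/1024
edge 13 of 15 (BLUE): { -2,-15/8,-119/64,-475/256,-1899/1024 | -949/512,-237/128,-59/32,-29/16,-7/4,-3/2,-1,0 } -> -3797/2048
edge 14 of 15 (BLUE): { -2,-15/8,-119/64,-475/256,-1899/1024,-3797/2048 | -949/512,-237/128,-59/32,-29/16,-7/4,-3/2,-1,0 } -> -7593/4096
edge 15 of 15 (BLUE): { -2,-15/8,-119/64,-475/256,-1899/1024,-3797/2048,-7593/4096 | -949/512,-237/128,-59/32,-29/16,-7/4,-3/2,-1,0 } -> -15185/8192

-15185/8192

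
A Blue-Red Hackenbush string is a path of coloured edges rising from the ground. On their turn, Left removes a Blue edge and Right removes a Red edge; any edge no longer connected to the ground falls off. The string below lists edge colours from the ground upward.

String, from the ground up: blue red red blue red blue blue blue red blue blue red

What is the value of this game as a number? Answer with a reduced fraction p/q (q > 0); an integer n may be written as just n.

edge 1 of 12 (blue): { 0 | — } ⇒ 1
edge 2 of 12 (red): { 0 | 1 } ⇒ 1/2
edge 3 of 12 (red): { 0 | 1/2 1 } ⇒ 1/4
edge 4 of 12 (blue): { 0 1/4 | 1/2 1 } ⇒ 3/8
edge 5 of 12 (red): { 0 1/4 | 3/8 1/2 1 } ⇒ 5/16
edge 6 of 12 (blue): { 0 1/4 5/16 | 3/8 1/2 1 } ⇒ 11/32
edge 7 of 12 (blue): { 0 1/4 5/16 11/32 | 3/8 1/2 1 } ⇒ 23/64
edge 8 of 12 (blue): { 0 1/4 5/16 11/32 23/64 | 3/8 1/2 1 } ⇒ 47/128
edge 9 of 12 (red): { 0 1/4 5/16 11/32 23/64 | 47/128 3/8 1/2 1 } ⇒ 93/256
edge 10 of 12 (blue): { 0 1/4 5/16 11/32 23/64 93/256 | 47/128 3/8 1/2 1 } ⇒ 187/512
edge 11 of 12 (blue): { 0 1/4 5/16 11/32 23/64 93/256 187/512 | 47/128 3/8 1/2 1 } ⇒ 375/1024
edge 12 of 12 (red): { 0 1/4 5/16 11/32 23/64 93/256 187/512 | 375/1024 47/128 3/8 1/2 1 } ⇒ 749/2048

749/2048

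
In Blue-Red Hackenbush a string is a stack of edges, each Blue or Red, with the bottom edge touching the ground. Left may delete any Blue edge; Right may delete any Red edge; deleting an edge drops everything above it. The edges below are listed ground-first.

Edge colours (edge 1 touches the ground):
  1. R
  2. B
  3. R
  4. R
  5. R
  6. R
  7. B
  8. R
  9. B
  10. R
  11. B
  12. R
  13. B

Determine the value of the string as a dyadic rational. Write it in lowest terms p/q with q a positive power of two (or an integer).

value(R) = { none | 0 } → -1
value(RB) = { -1 | 0 } → -1/2
value(RBR) = { -1 | -1/2,0 } → -3/4
value(RBRR) = { -1 | -3/4,-1/2,0 } → -7/8
value(RBRRR) = { -1 | -7/8,-3/4,-1/2,0 } → -15/16
value(RBRRRR) = { -1 | -15/16,-7/8,-3/4,-1/2,0 } → -31/32
value(RBRRRRB) = { -1,-31/32 | -15/16,-7/8,-3/4,-1/2,0 } → -61/64
value(RBRRRRBR) = { -1,-31/32 | -61/64,-15/16,-7/8,-3/4,-1/2,0 } → -123/128
value(RBRRRRBRB) = { -1,-31/32,-123/128 | -61/64,-15/16,-7/8,-3/4,-1/2,0 } → -245/256
value(RBRRRRBRBR) = { -1,-31/32,-123/128 | -245/256,-61/64,-15/16,-7/8,-3/4,-1/2,0 } → -491/512
value(RBRRRRBRBRB) = { -1,-31/32,-123/128,-491/512 | -245/256,-61/64,-15/16,-7/8,-3/4,-1/2,0 } → -981/1024
value(RBRRRRBRBRBR) = { -1,-31/32,-123/128,-491/512 | -981/1024,-245/256,-61/64,-15/16,-7/8,-3/4,-1/2,0 } → -1963/2048
value(RBRRRRBRBRBRB) = { -1,-31/32,-123/128,-491/512,-1963/2048 | -981/1024,-245/256,-61/64,-15/16,-7/8,-3/4,-1/2,0 } → -3925/4096

-3925/4096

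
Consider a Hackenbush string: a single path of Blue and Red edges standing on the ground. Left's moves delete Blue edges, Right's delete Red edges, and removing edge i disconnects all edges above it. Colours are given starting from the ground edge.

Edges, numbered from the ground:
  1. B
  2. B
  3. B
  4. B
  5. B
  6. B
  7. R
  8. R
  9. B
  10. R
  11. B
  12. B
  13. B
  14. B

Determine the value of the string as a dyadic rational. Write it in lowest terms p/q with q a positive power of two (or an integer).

1375/256

step 1: add B to get B; options L={ 0 } R={ · } = 1
step 2: add B to get BB; options L={ 0, 1 } R={ · } = 2
step 3: add B to get BBB; options L={ 0, 1, 2 } R={ · } = 3
step 4: add B to get BBBB; options L={ 0, 1, 2, 3 } R={ · } = 4
step 5: add B to get BBBBB; options L={ 0, 1, 2, 3, 4 } R={ · } = 5
step 6: add B to get BBBBBB; options L={ 0, 1, 2, 3, 4, 5 } R={ · } = 6
step 7: add R to get BBBBBBR; options L={ 0, 1, 2, 3, 4, 5 } R={ 6 } = 11/2
step 8: add R to get BBBBBBRR; options L={ 0, 1, 2, 3, 4, 5 } R={ 11/2, 6 } = 21/4
step 9: add B to get BBBBBBRRB; options L={ 0, 1, 2, 3, 4, 5, 21/4 } R={ 11/2, 6 } = 43/8
step 10: add R to get BBBBBBRRBR; options L={ 0, 1, 2, 3, 4, 5, 21/4 } R={ 43/8, 11/2, 6 } = 85/16
step 11: add B to get BBBBBBRRBRB; options L={ 0, 1, 2, 3, 4, 5, 21/4, 85/16 } R={ 43/8, 11/2, 6 } = 171/32
step 12: add B to get BBBBBBRRBRBB; options L={ 0, 1, 2, 3, 4, 5, 21/4, 85/16, 171/32 } R={ 43/8, 11/2, 6 } = 343/64
step 13: add B to get BBBBBBRRBRBBB; options L={ 0, 1, 2, 3, 4, 5, 21/4, 85/16, 171/32, 343/64 } R={ 43/8, 11/2, 6 } = 687/128
step 14: add B to get BBBBBBRRBRBBBB; options L={ 0, 1, 2, 3, 4, 5, 21/4, 85/16, 171/32, 343/64, 687/128 } R={ 43/8, 11/2, 6 } = 1375/256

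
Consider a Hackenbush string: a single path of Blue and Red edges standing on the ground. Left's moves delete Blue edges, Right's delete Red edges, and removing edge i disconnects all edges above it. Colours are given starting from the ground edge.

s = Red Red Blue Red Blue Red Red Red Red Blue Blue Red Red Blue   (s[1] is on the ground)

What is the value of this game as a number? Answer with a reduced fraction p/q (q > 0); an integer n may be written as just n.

-7117/4096

Recurse on prefixes of the 14-edge string Red Red Blue Red Blue Red Red Red Red Blue Blue Red Red Blue:
1 of 14 · R · max L −∞ · min R 0 ⇒ -1
2 of 14 · RR · max L −∞ · min R -1 ⇒ -2
3 of 14 · RRB · max L -2 · min R -1 ⇒ -3/2
4 of 14 · RRBR · max L -2 · min R -3/2 ⇒ -7/4
5 of 14 · RRBRB · max L -7/4 · min R -3/2 ⇒ -13/8
6 of 14 · RRBRBR · max L -7/4 · min R -13/8 ⇒ -27/16
7 of 14 · RRBRBRR · max L -7/4 · min R -27/16 ⇒ -55/32
8 of 14 · RRBRBRRR · max L -7/4 · min R -55/32 ⇒ -111/64
9 of 14 · RRBRBRRRR · max L -7/4 · min R -111/64 ⇒ -223/128
10 of 14 · RRBRBRRRRB · max L -223/128 · min R -111/64 ⇒ -445/256
11 of 14 · RRBRBRRRRBB · max L -445/256 · min R -111/64 ⇒ -889/512
12 of 14 · RRBRBRRRRBBR · max L -445/256 · min R -889/512 ⇒ -1779/1024
13 of 14 · RRBRBRRRRBBRR · max L -445/256 · min R -1779/1024 ⇒ -3559/2048
14 of 14 · RRBRBRRRRBBRRB · max L -3559/2048 · min R -1779/1024 ⇒ -7117/4096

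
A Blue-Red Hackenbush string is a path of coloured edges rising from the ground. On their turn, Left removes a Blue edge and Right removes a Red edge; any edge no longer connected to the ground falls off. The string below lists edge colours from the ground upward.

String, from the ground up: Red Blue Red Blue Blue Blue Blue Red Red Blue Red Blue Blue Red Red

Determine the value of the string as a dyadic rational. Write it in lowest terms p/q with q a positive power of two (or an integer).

-8615/16384

step 1: add Red to get R; options L={ (no moves) } R={ 0 } so -1
step 2: add Blue to get RB; options L={ -1 } R={ 0 } so -1/2
step 3: add Red to get RBR; options L={ -1 } R={ -1/2, 0 } so -3/4
step 4: add Blue to get RBRB; options L={ -1, -3/4 } R={ -1/2, 0 } so -5/8
step 5: add Blue to get RBRBB; options L={ -1, -3/4, -5/8 } R={ -1/2, 0 } so -9/16
step 6: add Blue to get RBRBBB; options L={ -1, -3/4, -5/8, -9/16 } R={ -1/2, 0 } so -17/32
step 7: add Blue to get RBRBBBB; options L={ -1, -3/4, -5/8, -9/16, -17/32 } R={ -1/2, 0 } so -33/64
step 8: add Red to get RBRBBBBR; options L={ -1, -3/4, -5/8, -9/16, -17/32 } R={ -33/64, -1/2, 0 } so -67/128
step 9: add Red to get RBRBBBBRR; options L={ -1, -3/4, -5/8, -9/16, -17/32 } R={ -67/128, -33/64, -1/2, 0 } so -135/256
step 10: add Blue to get RBRBBBBRRB; options L={ -1, -3/4, -5/8, -9/16, -17/32, -135/256 } R={ -67/128, -33/64, -1/2, 0 } so -269/512
step 11: add Red to get RBRBBBBRRBR; options L={ -1, -3/4, -5/8, -9/16, -17/32, -135/256 } R={ -269/512, -67/128, -33/64, -1/2, 0 } so -539/1024
step 12: add Blue to get RBRBBBBRRBRB; options L={ -1, -3/4, -5/8, -9/16, -17/32, -135/256, -539/1024 } R={ -269/512, -67/128, -33/64, -1/2, 0 } so -1077/2048
step 13: add Blue to get RBRBBBBRRBRBB; options L={ -1, -3/4, -5/8, -9/16, -17/32, -135/256, -539/1024, -1077/2048 } R={ -269/512, -67/128, -33/64, -1/2, 0 } so -2153/4096
step 14: add Red to get RBRBBBBRRBRBBR; options L={ -1, -3/4, -5/8, -9/16, -17/32, -135/256, -539/1024, -1077/2048 } R={ -2153/4096, -269/512, -67/128, -33/64, -1/2, 0 } so -4307/8192
step 15: add Red to get RBRBBBBRRBRBBRR; options L={ -1, -3/4, -5/8, -9/16, -17/32, -135/256, -539/1024, -1077/2048 } R={ -4307/8192, -2153/4096, -269/512, -67/128, -33/64, -1/2, 0 } so -8615/16384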